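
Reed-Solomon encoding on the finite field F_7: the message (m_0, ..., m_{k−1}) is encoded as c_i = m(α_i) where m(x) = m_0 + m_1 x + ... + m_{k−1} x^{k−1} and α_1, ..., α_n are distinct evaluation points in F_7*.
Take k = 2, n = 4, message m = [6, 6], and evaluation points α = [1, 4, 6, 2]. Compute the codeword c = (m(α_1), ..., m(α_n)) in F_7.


c = [5, 2, 0, 4]

Message polynomial: m(x) = 6 + 6·x (mod 7).
For each evaluation point α_i, compute m(α_i) mod 7:
  α_1 = 1: Horner steps 6 → 5, so m(1) = 5.
  α_2 = 4: Horner steps 6 → 2, so m(4) = 2.
  α_3 = 6: Horner steps 6 → 0, so m(6) = 0.
  α_4 = 2: Horner steps 6 → 4, so m(2) = 4.
Codeword c = [5, 2, 0, 4] ∈ F_7^4.


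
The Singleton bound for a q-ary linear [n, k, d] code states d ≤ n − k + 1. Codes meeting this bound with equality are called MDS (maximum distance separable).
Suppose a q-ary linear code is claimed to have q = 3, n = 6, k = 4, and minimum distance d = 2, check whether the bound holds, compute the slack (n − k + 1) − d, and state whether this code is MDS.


Singleton RHS = n − k + 1 = 3, slack = 1, bound satisfied, not MDS.

Singleton bound: d ≤ n − k + 1.
Here n = 6, k = 4, so n − k + 1 = 3.
Given d = 2, check d ≤ 3: YES.
Slack = (n − k + 1) − d = 1.
The code is NOT MDS (slack = 1 > 0).
Description: the claimed parameters are [6, 4, 2]_3; such a code would be non-MDS.


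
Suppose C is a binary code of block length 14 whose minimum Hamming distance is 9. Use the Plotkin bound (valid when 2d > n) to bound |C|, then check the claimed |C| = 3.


Plotkin bound M ≤ 4; given |C| = 3 ≤ bound (satisfied).

Check applicability: 2d = 18, n = 14.
2d − n = 4 > 0, so Plotkin applies.
Compute d/(2d−n) = 9/4 ≈ 2.2500.
⌊d/(2d−n)⌋ = 2.
Plotkin bound: M ≤ 2·2 = 4.
Given |C| = 3, check: satisfied.
This |C| is below the Plotkin bound.


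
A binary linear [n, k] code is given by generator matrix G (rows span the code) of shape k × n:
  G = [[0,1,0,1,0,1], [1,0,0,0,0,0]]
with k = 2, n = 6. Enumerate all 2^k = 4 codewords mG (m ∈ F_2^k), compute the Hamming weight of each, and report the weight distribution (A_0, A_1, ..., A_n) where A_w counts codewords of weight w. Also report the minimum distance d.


Weight distribution: A_0 = 1, A_1 = 1, A_3 = 1, A_4 = 1. Minimum distance d = 1.

Enumerate all 2^2 = 4 messages m ∈ F_2^2.
For each, compute codeword c = mG in F_2^6, then tally its weight.
  m = 00 → c = 000000, weight = 0.
  m = 10 → c = 010101, weight = 3.
  m = 01 → c = 100000, weight = 1.
  m = 11 → c = 110101, weight = 4.
Tally weights:
  weight 0: 1 codewords.
  weight 1: 1 codewords.
  weight 3: 1 codewords.
  weight 4: 1 codewords.
Minimum distance d = smallest w > 0 with A_w > 0 = 1.
Sanity: Σ A_w = 4 = 2^2 = 4 ✓.


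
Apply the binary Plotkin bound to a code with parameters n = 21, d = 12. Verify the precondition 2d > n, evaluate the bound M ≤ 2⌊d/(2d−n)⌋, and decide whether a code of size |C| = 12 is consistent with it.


Plotkin bound M ≤ 8; given |C| = 12 > bound (violated).

Check applicability: 2d = 24, n = 21.
2d − n = 3 > 0, so Plotkin applies.
Compute d/(2d−n) = 12/3 ≈ 4.0000.
⌊d/(2d−n)⌋ = 4.
Plotkin bound: M ≤ 2·4 = 8.
Given |C| = 12, check: VIOLATED.
This |C| is above the Plotkin bound, so no binary code with n = 21, d = 12 and 12 codewords exists.


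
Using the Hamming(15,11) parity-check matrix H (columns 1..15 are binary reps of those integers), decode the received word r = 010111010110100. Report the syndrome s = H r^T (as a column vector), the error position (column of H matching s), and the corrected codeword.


s = (0, 0, 0, 1)^T, error position = 1, corrected codeword c = 110111010110100

Compute s = H r^T mod 2 one row at a time:
  s_1 = 1 + 0 + 1 + 1 + 0 + 1 + 0 + 0 = 4 ≡ 0 (mod 2).
  s_2 = 1 + 1 + 1 + 0 + 0 + 1 + 0 + 0 = 4 ≡ 0 (mod 2).
  s_3 = 1 + 0 + 1 + 0 + 1 + 1 + 0 + 0 = 4 ≡ 0 (mod 2).
  s_4 = 0 + 0 + 1 + 0 + 0 + 1 + 1 + 0 = 3 ≡ 1 (mod 2).
s = (0, 0, 0, 1)^T — this equals column 1 of H (binary 0001), so error is at position 1.
Correct: flip bit 1 of r = 010111010110100 to get c = 110111010110100.


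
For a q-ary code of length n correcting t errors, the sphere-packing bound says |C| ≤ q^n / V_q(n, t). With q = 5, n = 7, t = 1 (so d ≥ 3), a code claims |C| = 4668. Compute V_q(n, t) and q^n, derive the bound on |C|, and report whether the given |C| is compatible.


V_q(n, t) = 29, q^n = 78125, Hamming bound = 2693, |C| = 4668 > bound (violated).

Step 1: Compute V_q(n, t) = Σ_{j=0}^1 C(n, j) (q−1)^j.
  j = 0: C(7,0)·(4)^0 = 1·1 = 1.
  j = 1: C(7,1)·(4)^1 = 7·4 = 28.
  V_q(n, t) = 1 + 28 = 29.
Step 2: q^n = 5^7 = 78125.
Step 3: Hamming bound ⌊q^n / V_q(n,t)⌋ = ⌊78125/29⌋ = 2693.
Step 4: Compare |C| = 4668 to 2693: violated.
The claimed |C| lies above the Hamming bound, so no 5-ary code of length 7 with d ≥ 3 can have 4668 codewords.


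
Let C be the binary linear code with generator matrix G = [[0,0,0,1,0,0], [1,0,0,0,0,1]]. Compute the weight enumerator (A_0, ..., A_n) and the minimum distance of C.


Weight distribution: A_0 = 1, A_1 = 1, A_2 = 1, A_3 = 1. Minimum distance d = 1.

Enumerate all 2^2 = 4 messages m ∈ F_2^2.
For each, compute codeword c = mG in F_2^6, then tally its weight.
  m = 00 → c = 000000, weight = 0.
  m = 10 → c = 000100, weight = 1.
  m = 01 → c = 100001, weight = 2.
  m = 11 → c = 100101, weight = 3.
Tally weights:
  weight 0: 1 codewords.
  weight 1: 1 codewords.
  weight 2: 1 codewords.
  weight 3: 1 codewords.
Minimum distance d = smallest w > 0 with A_w > 0 = 1.
Sanity: Σ A_w = 4 = 2^2 = 4 ✓.


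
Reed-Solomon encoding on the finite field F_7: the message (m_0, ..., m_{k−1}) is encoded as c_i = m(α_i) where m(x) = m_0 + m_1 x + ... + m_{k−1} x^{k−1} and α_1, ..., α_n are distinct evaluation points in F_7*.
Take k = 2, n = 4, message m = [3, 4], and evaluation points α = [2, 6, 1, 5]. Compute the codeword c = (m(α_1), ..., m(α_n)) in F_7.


c = [4, 6, 0, 2]

Message polynomial: m(x) = 3 + 4·x (mod 7).
For each evaluation point α_i, compute m(α_i) mod 7:
  α_1 = 2: Horner steps 4 → 4, so m(2) = 4.
  α_2 = 6: Horner steps 4 → 6, so m(6) = 6.
  α_3 = 1: Horner steps 4 → 0, so m(1) = 0.
  α_4 = 5: Horner steps 4 → 2, so m(5) = 2.
Codeword c = [4, 6, 0, 2] ∈ F_7^4.


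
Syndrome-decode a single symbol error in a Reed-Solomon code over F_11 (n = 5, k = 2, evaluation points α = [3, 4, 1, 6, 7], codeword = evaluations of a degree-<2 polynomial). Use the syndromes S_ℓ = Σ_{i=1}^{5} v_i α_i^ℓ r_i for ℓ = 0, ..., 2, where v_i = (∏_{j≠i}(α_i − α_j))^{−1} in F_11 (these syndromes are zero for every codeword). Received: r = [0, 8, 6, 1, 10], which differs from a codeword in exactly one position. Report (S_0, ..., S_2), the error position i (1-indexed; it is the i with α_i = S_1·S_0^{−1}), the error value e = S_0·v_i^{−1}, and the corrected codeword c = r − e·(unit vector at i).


S = (7, 9, 10), error at position 4, error magnitude e = 10, c = [0, 8, 6, 2, 10].

Step 1: column multipliers v_i = (∏_{j≠i}(α_i − α_j))^{−1} mod 11.
  i = 1 (α = 3): (3−4)(3−1)(3−6)(3−7) = (−1)·2·(−3)·(−4) = −24 ≡ 9, so v_1 = 9^{−1} = 5 (mod 11).
  i = 2 (α = 4): (4−3)(4−1)(4−6)(4−7) = 1·3·(−2)·(−3) = 18 ≡ 7, so v_2 = 7^{−1} = 8 (mod 11).
  i = 3 (α = 1): (1−3)(1−4)(1−6)(1−7) = (−2)·(−3)·(−5)·(−6) = 180 ≡ 4, so v_3 = 4^{−1} = 3 (mod 11).
  i = 4 (α = 6): (6−3)(6−4)(6−1)(6−7) = 3·2·5·(−1) = −30 ≡ 3, so v_4 = 3^{−1} = 4 (mod 11).
  i = 5 (α = 7): (7−3)(7−4)(7−1)(7−6) = 4·3·6·1 = 72 ≡ 6, so v_5 = 6^{−1} = 2 (mod 11).
  v = [5, 8, 3, 4, 2].
Step 2: syndromes of r = [0, 8, 6, 1, 10] (all sums mod 11).
  S_0 = Σ v_i r_i = 5·0 + 8·8 + 3·6 + 4·1 + 2·10 = 106 ≡ 7.
  S_1 = Σ v_i α_i r_i = 5·3·0 + 8·4·8 + 3·1·6 + 4·6·1 + 2·7·10 = 438 ≡ 9.
  α_i^2 mod 11 = [9, 5, 1, 3, 5].
  S_2 = Σ v_i α_i^2 r_i = 5·9·0 + 8·5·8 + 3·1·6 + 4·3·1 + 2·5·10 = 450 ≡ 10.
  S = (7, 9, 10) ≠ 0, so r is not a codeword (an error is present).
Step 3: locate the error. For a single error e at position i, S_ℓ = v_i·e·α_i^ℓ, so α_err = S_1/S_0.
  S_0^{−1} = 7^{−1} = 8 (mod 11), so α_err = 9·8 = 72 ≡ 6 = α_4. Error position i = 4.
  Consistency check: S_2/S_1 = 10·5 = 50 ≡ 6 = α_err ✓ (single-error assumption holds).
Step 4: error magnitude e = S_0/v_4 = S_0·∏_{j≠4}(α_4 − α_j) = 7·3 = 21 ≡ 10 (mod 11).
Step 5: correct position 4: c_4 = r_4 − e = 1 − 10 ≡ 2 (mod 11). Hence c = [0, 8, 6, 2, 10].
  Check: interpolating c through the α_i gives m(x) = 9 + 8·x (degree < 2) with m(α_i) = c_i for every i, so c is indeed a codeword.


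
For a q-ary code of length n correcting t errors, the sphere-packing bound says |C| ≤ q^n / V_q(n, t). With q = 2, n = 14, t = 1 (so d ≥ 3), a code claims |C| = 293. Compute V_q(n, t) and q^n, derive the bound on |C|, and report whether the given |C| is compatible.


V_q(n, t) = 15, q^n = 16384, Hamming bound = 1092, |C| = 293 ≤ bound (satisfied).

Step 1: Compute V_q(n, t) = Σ_{j=0}^1 C(n, j) (q−1)^j.
  j = 0: C(14,0)·(1)^0 = 1·1 = 1.
  j = 1: C(14,1)·(1)^1 = 14·1 = 14.
  V_q(n, t) = 1 + 14 = 15.
Step 2: q^n = 2^14 = 16384.
Step 3: Hamming bound ⌊q^n / V_q(n,t)⌋ = ⌊16384/15⌋ = 1092.
Step 4: Compare |C| = 293 to 1092: satisfied.
The claimed |C| lies below the Hamming bound.


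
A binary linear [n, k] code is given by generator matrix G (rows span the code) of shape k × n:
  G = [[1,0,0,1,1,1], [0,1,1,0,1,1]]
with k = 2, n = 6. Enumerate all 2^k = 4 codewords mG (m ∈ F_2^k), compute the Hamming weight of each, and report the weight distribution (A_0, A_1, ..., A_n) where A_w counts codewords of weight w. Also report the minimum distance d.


Weight distribution: A_0 = 1, A_4 = 3. Minimum distance d = 4.

Enumerate all 2^2 = 4 messages m ∈ F_2^2.
For each, compute codeword c = mG in F_2^6, then tally its weight.
  m = 00 → c = 000000, weight = 0.
  m = 10 → c = 100111, weight = 4.
  m = 01 → c = 011011, weight = 4.
  m = 11 → c = 111100, weight = 4.
Tally weights:
  weight 0: 1 codewords.
  weight 4: 3 codewords.
Minimum distance d = smallest w > 0 with A_w > 0 = 4.
Sanity: Σ A_w = 4 = 2^2 = 4 ✓.


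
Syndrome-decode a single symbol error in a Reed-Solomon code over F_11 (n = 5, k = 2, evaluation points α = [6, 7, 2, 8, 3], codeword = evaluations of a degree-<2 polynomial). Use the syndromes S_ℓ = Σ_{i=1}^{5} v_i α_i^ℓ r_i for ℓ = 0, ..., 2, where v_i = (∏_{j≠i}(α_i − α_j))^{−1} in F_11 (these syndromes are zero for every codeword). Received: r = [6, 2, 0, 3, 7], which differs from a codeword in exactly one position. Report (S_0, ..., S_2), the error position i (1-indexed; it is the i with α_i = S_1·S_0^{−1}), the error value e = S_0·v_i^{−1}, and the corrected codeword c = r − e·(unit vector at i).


S = (1, 8, 9), error at position 4, error magnitude e = 5, c = [6, 2, 0, 9, 7].

Step 1: column multipliers v_i = (∏_{j≠i}(α_i − α_j))^{−1} mod 11.
  i = 1 (α = 6): (6−7)(6−2)(6−8)(6−3) = (−1)·4·(−2)·3 = 24 ≡ 2, so v_1 = 2^{−1} = 6 (mod 11).
  i = 2 (α = 7): (7−6)(7−2)(7−8)(7−3) = 1·5·(−1)·4 = −20 ≡ 2, so v_2 = 2^{−1} = 6 (mod 11).
  i = 3 (α = 2): (2−6)(2−7)(2−8)(2−3) = (−4)·(−5)·(−6)·(−1) = 120 ≡ 10, so v_3 = 10^{−1} = 10 (mod 11).
  i = 4 (α = 8): (8−6)(8−7)(8−2)(8−3) = 2·1·6·5 = 60 ≡ 5, so v_4 = 5^{−1} = 9 (mod 11).
  i = 5 (α = 3): (3−6)(3−7)(3−2)(3−8) = (−3)·(−4)·1·(−5) = −60 ≡ 6, so v_5 = 6^{−1} = 2 (mod 11).
  v = [6, 6, 10, 9, 2].
Step 2: syndromes of r = [6, 2, 0, 3, 7] (all sums mod 11).
  S_0 = Σ v_i r_i = 6·6 + 6·2 + 10·0 + 9·3 + 2·7 = 89 ≡ 1.
  S_1 = Σ v_i α_i r_i = 6·6·6 + 6·7·2 + 10·2·0 + 9·8·3 + 2·3·7 = 558 ≡ 8.
  α_i^2 mod 11 = [3, 5, 4, 9, 9].
  S_2 = Σ v_i α_i^2 r_i = 6·3·6 + 6·5·2 + 10·4·0 + 9·9·3 + 2·9·7 = 537 ≡ 9.
  S = (1, 8, 9) ≠ 0, so r is not a codeword (an error is present).
Step 3: locate the error. For a single error e at position i, S_ℓ = v_i·e·α_i^ℓ, so α_err = S_1/S_0.
  S_0^{−1} = 1^{−1} = 1 (mod 11), so α_err = 8·1 = 8 ≡ 8 = α_4. Error position i = 4.
  Consistency check: S_2/S_1 = 9·7 = 63 ≡ 8 = α_err ✓ (single-error assumption holds).
Step 4: error magnitude e = S_0/v_4 = S_0·∏_{j≠4}(α_4 − α_j) = 1·5 = 5 ≡ 5 (mod 11).
Step 5: correct position 4: c_4 = r_4 − e = 3 − 5 ≡ 9 (mod 11). Hence c = [6, 2, 0, 9, 7].
  Check: interpolating c through the α_i gives m(x) = 8 + 7·x (degree < 2) with m(α_i) = c_i for every i, so c is indeed a codeword.


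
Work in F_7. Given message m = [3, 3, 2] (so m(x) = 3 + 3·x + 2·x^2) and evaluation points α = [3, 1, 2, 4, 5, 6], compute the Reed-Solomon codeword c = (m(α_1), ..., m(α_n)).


c = [2, 1, 3, 5, 5, 2]

Message polynomial: m(x) = 3 + 3·x + 2·x^2 (mod 7).
For each evaluation point α_i, compute m(α_i) mod 7:
  α_1 = 3: Horner steps 2 → 2 → 2, so m(3) = 2.
  α_2 = 1: Horner steps 2 → 5 → 1, so m(1) = 1.
  α_3 = 2: Horner steps 2 → 0 → 3, so m(2) = 3.
  α_4 = 4: Horner steps 2 → 4 → 5, so m(4) = 5.
  α_5 = 5: Horner steps 2 → 6 → 5, so m(5) = 5.
  α_6 = 6: Horner steps 2 → 1 → 2, so m(6) = 2.
Codeword c = [2, 1, 3, 5, 5, 2] ∈ F_7^6.


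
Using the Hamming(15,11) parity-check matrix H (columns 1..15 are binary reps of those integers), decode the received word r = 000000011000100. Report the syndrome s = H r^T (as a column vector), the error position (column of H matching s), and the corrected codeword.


s = (1, 1, 0, 0)^T, error position = 12, corrected codeword c = 000000011001100

Compute s = H r^T mod 2 one row at a time:
  s_1 = 1 + 1 + 0 + 0 + 0 + 1 + 0 + 0 = 3 ≡ 1 (mod 2).
  s_2 = 0 + 0 + 0 + 0 + 0 + 1 + 0 + 0 = 1 ≡ 1 (mod 2).
  s_3 = 0 + 0 + 0 + 0 + 0 + 0 + 0 + 0 = 0 ≡ 0 (mod 2).
  s_4 = 0 + 0 + 0 + 0 + 1 + 0 + 1 + 0 = 2 ≡ 0 (mod 2).
s = (1, 1, 0, 0)^T — this equals column 12 of H (binary 1100), so error is at position 12.
Correct: flip bit 12 of r = 000000011000100 to get c = 000000011001100.


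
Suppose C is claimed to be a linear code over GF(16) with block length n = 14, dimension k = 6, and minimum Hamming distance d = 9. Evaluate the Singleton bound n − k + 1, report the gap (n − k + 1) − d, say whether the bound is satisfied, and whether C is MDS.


Singleton RHS = n − k + 1 = 9, slack = 0, bound satisfied, MDS.

Singleton bound: d ≤ n − k + 1.
Here n = 14, k = 6, so n − k + 1 = 9.
Given d = 9, check d ≤ 9: YES.
Slack = (n − k + 1) − d = 0.
The code is MDS (slack = 0).
Description: the claimed parameters are [14, 6, 9]_16; such a code would be MDS (meets Singleton bound).


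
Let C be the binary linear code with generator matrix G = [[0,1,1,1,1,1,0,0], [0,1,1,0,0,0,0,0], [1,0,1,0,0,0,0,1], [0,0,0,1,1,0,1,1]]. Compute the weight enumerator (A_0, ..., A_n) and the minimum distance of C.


Weight distribution: A_0 = 1, A_2 = 1, A_3 = 4, A_4 = 3, A_5 = 4, A_6 = 3. Minimum distance d = 2.

Enumerate all 2^4 = 16 messages m ∈ F_2^4.
For each, compute codeword c = mG in F_2^8, then tally its weight.
  m = 0000 → c = 00000000, weight = 0.
  m = 1000 → c = 01111100, weight = 5.
  m = 0100 → c = 01100000, weight = 2.
  m = 1100 → c = 00011100, weight = 3.
  m = 0010 → c = 10100001, weight = 3.
  m = 1010 → c = 11011101, weight = 6.
  m = 0110 → c = 11000001, weight = 3.
  m = 1110 → c = 10111101, weight = 6.
  m = 0001 → c = 00011011, weight = 4.
  m = 1001 → c = 01100111, weight = 5.
  m = 0101 → c = 01111011, weight = 6.
  m = 1101 → c = 00000111, weight = 3.
  m = 0011 → c = 10111010, weight = 5.
  m = 1011 → c = 11000110, weight = 4.
  m = 0111 → c = 11011010, weight = 5.
  m = 1111 → c = 10100110, weight = 4.
Tally weights:
  weight 0: 1 codewords.
  weight 2: 1 codewords.
  weight 3: 4 codewords.
  weight 4: 3 codewords.
  weight 5: 4 codewords.
  weight 6: 3 codewords.
Minimum distance d = smallest w > 0 with A_w > 0 = 2.
Sanity: Σ A_w = 16 = 2^4 = 16 ✓.


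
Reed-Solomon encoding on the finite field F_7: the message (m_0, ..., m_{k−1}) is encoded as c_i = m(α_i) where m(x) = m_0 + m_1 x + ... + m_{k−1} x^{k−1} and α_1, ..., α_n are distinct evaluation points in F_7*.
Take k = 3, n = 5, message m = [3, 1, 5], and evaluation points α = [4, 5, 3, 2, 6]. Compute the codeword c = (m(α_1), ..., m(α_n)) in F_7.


c = [3, 0, 2, 4, 0]

Message polynomial: m(x) = 3 + 1·x + 5·x^2 (mod 7).
For each evaluation point α_i, compute m(α_i) mod 7:
  α_1 = 4: Horner steps 5 → 0 → 3, so m(4) = 3.
  α_2 = 5: Horner steps 5 → 5 → 0, so m(5) = 0.
  α_3 = 3: Horner steps 5 → 2 → 2, so m(3) = 2.
  α_4 = 2: Horner steps 5 → 4 → 4, so m(2) = 4.
  α_5 = 6: Horner steps 5 → 3 → 0, so m(6) = 0.
Codeword c = [3, 0, 2, 4, 0] ∈ F_7^5.


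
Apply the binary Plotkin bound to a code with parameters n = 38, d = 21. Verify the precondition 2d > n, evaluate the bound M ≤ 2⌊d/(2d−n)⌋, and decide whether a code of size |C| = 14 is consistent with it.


Plotkin bound M ≤ 10; given |C| = 14 > bound (violated).

Check applicability: 2d = 42, n = 38.
2d − n = 4 > 0, so Plotkin applies.
Compute d/(2d−n) = 21/4 ≈ 5.2500.
⌊d/(2d−n)⌋ = 5.
Plotkin bound: M ≤ 2·5 = 10.
Given |C| = 14, check: VIOLATED.
This |C| is above the Plotkin bound, so no binary code with n = 38, d = 21 and 14 codewords exists.


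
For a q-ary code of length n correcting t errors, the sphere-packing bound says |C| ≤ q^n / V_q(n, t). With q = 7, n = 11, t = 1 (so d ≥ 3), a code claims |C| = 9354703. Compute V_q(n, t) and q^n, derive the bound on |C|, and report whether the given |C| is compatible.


V_q(n, t) = 67, q^n = 1977326743, Hamming bound = 29512339, |C| = 9354703 ≤ bound (satisfied).

Step 1: Compute V_q(n, t) = Σ_{j=0}^1 C(n, j) (q−1)^j.
  j = 0: C(11,0)·(6)^0 = 1·1 = 1.
  j = 1: C(11,1)·(6)^1 = 11·6 = 66.
  V_q(n, t) = 1 + 66 = 67.
Step 2: q^n = 7^11 = 1977326743.
Step 3: Hamming bound ⌊q^n / V_q(n,t)⌋ = ⌊1977326743/67⌋ = 29512339.
Step 4: Compare |C| = 9354703 to 29512339: satisfied.
The claimed |C| lies below the Hamming bound.


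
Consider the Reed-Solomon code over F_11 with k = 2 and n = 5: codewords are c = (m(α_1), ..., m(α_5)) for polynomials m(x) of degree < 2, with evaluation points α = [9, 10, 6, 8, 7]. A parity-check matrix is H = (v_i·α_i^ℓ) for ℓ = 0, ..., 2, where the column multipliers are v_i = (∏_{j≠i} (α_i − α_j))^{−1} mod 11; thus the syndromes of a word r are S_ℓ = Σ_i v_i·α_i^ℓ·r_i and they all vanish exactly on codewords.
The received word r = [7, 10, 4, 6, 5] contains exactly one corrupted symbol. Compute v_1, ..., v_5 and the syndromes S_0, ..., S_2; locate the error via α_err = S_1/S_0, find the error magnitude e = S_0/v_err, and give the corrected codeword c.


S = (1, 10, 1), error at position 2, error magnitude e = 2, c = [7, 8, 4, 6, 5].

Step 1: column multipliers v_i = (∏_{j≠i}(α_i − α_j))^{−1} mod 11.
  i = 1 (α = 9): (9−10)(9−6)(9−8)(9−7) = (−1)·3·1·2 = −6 ≡ 5, so v_1 = 5^{−1} = 9 (mod 11).
  i = 2 (α = 10): (10−9)(10−6)(10−8)(10−7) = 1·4·2·3 = 24 ≡ 2, so v_2 = 2^{−1} = 6 (mod 11).
  i = 3 (α = 6): (6−9)(6−10)(6−8)(6−7) = (−3)·(−4)·(−2)·(−1) = 24 ≡ 2, so v_3 = 2^{−1} = 6 (mod 11).
  i = 4 (α = 8): (8−9)(8−10)(8−6)(8−7) = (−1)·(−2)·2·1 = 4 ≡ 4, so v_4 = 4^{−1} = 3 (mod 11).
  i = 5 (α = 7): (7−9)(7−10)(7−6)(7−8) = (−2)·(−3)·1·(−1) = −6 ≡ 5, so v_5 = 5^{−1} = 9 (mod 11).
  v = [9, 6, 6, 3, 9].
Step 2: syndromes of r = [7, 10, 4, 6, 5] (all sums mod 11).
  S_0 = Σ v_i r_i = 9·7 + 6·10 + 6·4 + 3·6 + 9·5 = 210 ≡ 1.
  S_1 = Σ v_i α_i r_i = 9·9·7 + 6·10·10 + 6·6·4 + 3·8·6 + 9·7·5 = 1770 ≡ 10.
  α_i^2 mod 11 = [4, 1, 3, 9, 5].
  S_2 = Σ v_i α_i^2 r_i = 9·4·7 + 6·1·10 + 6·3·4 + 3·9·6 + 9·5·5 = 771 ≡ 1.
  S = (1, 10, 1) ≠ 0, so r is not a codeword (an error is present).
Step 3: locate the error. For a single error e at position i, S_ℓ = v_i·e·α_i^ℓ, so α_err = S_1/S_0.
  S_0^{−1} = 1^{−1} = 1 (mod 11), so α_err = 10·1 = 10 ≡ 10 = α_2. Error position i = 2.
  Consistency check: S_2/S_1 = 1·10 = 10 ≡ 10 = α_err ✓ (single-error assumption holds).
Step 4: error magnitude e = S_0/v_2 = S_0·∏_{j≠2}(α_2 − α_j) = 1·2 = 2 ≡ 2 (mod 11).
Step 5: correct position 2: c_2 = r_2 − e = 10 − 2 ≡ 8 (mod 11). Hence c = [7, 8, 4, 6, 5].
  Check: interpolating c through the α_i gives m(x) = 9 + 1·x (degree < 2) with m(α_i) = c_i for every i, so c is indeed a codeword.


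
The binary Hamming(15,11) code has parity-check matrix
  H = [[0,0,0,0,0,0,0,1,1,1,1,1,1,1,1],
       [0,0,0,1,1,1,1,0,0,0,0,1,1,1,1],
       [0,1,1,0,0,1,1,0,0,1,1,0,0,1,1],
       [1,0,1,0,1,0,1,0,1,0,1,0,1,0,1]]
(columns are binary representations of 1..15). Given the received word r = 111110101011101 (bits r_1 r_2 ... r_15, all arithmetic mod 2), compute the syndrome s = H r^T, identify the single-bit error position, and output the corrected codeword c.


s = (1, 0, 1, 0)^T, error position = 10, corrected codeword c = 111110101111101

Compute s = H r^T mod 2 one row at a time:
  s_1 = 0 + 1 + 0 + 1 + 1 + 1 + 0 + 1 = 5 ≡ 1 (mod 2).
  s_2 = 1 + 1 + 0 + 1 + 1 + 1 + 0 + 1 = 6 ≡ 0 (mod 2).
  s_3 = 1 + 1 + 0 + 1 + 0 + 1 + 0 + 1 = 5 ≡ 1 (mod 2).
  s_4 = 1 + 1 + 1 + 1 + 1 + 1 + 1 + 1 = 8 ≡ 0 (mod 2).
s = (1, 0, 1, 0)^T — this equals column 10 of H (binary 1010), so error is at position 10.
Correct: flip bit 10 of r = 111110101011101 to get c = 111110101111101.


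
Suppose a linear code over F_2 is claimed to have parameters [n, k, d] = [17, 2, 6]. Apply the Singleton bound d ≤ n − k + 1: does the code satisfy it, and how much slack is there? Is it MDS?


Singleton RHS = n − k + 1 = 16, slack = 10, bound satisfied, not MDS.

Singleton bound: d ≤ n − k + 1.
Here n = 17, k = 2, so n − k + 1 = 16.
Given d = 6, check d ≤ 16: YES.
Slack = (n − k + 1) − d = 10.
The code is NOT MDS (slack = 10 > 0).
Description: the claimed parameters are [17, 2, 6]_2; such a code would be non-MDS.


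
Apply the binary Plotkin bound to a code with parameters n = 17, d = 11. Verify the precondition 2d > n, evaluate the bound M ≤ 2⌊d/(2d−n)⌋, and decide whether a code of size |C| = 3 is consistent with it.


Plotkin bound M ≤ 4; given |C| = 3 ≤ bound (satisfied).

Check applicability: 2d = 22, n = 17.
2d − n = 5 > 0, so Plotkin applies.
Compute d/(2d−n) = 11/5 ≈ 2.2000.
⌊d/(2d−n)⌋ = 2.
Plotkin bound: M ≤ 2·2 = 4.
Given |C| = 3, check: satisfied.
This |C| is below the Plotkin bound.


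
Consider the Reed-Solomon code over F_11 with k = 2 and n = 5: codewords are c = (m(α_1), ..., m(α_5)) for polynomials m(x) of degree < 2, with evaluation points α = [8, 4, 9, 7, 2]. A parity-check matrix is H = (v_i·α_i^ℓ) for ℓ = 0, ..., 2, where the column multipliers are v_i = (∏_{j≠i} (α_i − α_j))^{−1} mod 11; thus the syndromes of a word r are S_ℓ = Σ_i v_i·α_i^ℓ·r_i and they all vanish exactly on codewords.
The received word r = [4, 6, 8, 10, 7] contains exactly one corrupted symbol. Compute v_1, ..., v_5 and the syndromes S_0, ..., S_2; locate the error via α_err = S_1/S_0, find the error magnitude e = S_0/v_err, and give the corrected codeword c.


S = (8, 6, 10), error at position 3, error magnitude e = 10, c = [4, 6, 9, 10, 7].

Step 1: column multipliers v_i = (∏_{j≠i}(α_i − α_j))^{−1} mod 11.
  i = 1 (α = 8): (8−4)(8−9)(8−7)(8−2) = 4·(−1)·1·6 = −24 ≡ 9, so v_1 = 9^{−1} = 5 (mod 11).
  i = 2 (α = 4): (4−8)(4−9)(4−7)(4−2) = (−4)·(−5)·(−3)·2 = −120 ≡ 1, so v_2 = 1^{−1} = 1 (mod 11).
  i = 3 (α = 9): (9−8)(9−4)(9−7)(9−2) = 1·5·2·7 = 70 ≡ 4, so v_3 = 4^{−1} = 3 (mod 11).
  i = 4 (α = 7): (7−8)(7−4)(7−9)(7−2) = (−1)·3·(−2)·5 = 30 ≡ 8, so v_4 = 8^{−1} = 7 (mod 11).
  i = 5 (α = 2): (2−8)(2−4)(2−9)(2−7) = (−6)·(−2)·(−7)·(−5) = 420 ≡ 2, so v_5 = 2^{−1} = 6 (mod 11).
  v = [5, 1, 3, 7, 6].
Step 2: syndromes of r = [4, 6, 8, 10, 7] (all sums mod 11).
  S_0 = Σ v_i r_i = 5·4 + 1·6 + 3·8 + 7·10 + 6·7 = 162 ≡ 8.
  S_1 = Σ v_i α_i r_i = 5·8·4 + 1·4·6 + 3·9·8 + 7·7·10 + 6·2·7 = 974 ≡ 6.
  α_i^2 mod 11 = [9, 5, 4, 5, 4].
  S_2 = Σ v_i α_i^2 r_i = 5·9·4 + 1·5·6 + 3·4·8 + 7·5·10 + 6·4·7 = 824 ≡ 10.
  S = (8, 6, 10) ≠ 0, so r is not a codeword (an error is present).
Step 3: locate the error. For a single error e at position i, S_ℓ = v_i·e·α_i^ℓ, so α_err = S_1/S_0.
  S_0^{−1} = 8^{−1} = 7 (mod 11), so α_err = 6·7 = 42 ≡ 9 = α_3. Error position i = 3.
  Consistency check: S_2/S_1 = 10·2 = 20 ≡ 9 = α_err ✓ (single-error assumption holds).
Step 4: error magnitude e = S_0/v_3 = S_0·∏_{j≠3}(α_3 − α_j) = 8·4 = 32 ≡ 10 (mod 11).
Step 5: correct position 3: c_3 = r_3 − e = 8 − 10 ≡ 9 (mod 11). Hence c = [4, 6, 9, 10, 7].
  Check: interpolating c through the α_i gives m(x) = 8 + 5·x (degree < 2) with m(α_i) = c_i for every i, so c is indeed a codeword.


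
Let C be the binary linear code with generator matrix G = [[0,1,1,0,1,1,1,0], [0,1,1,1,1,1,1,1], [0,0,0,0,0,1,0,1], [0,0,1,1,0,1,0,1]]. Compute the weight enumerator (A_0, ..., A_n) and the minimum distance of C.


Weight distribution: A_0 = 1, A_2 = 6, A_3 = 1, A_4 = 1, A_5 = 6, A_7 = 1. Minimum distance d = 2.

Enumerate all 2^4 = 16 messages m ∈ F_2^4.
For each, compute codeword c = mG in F_2^8, then tally its weight.
  m = 0000 → c = 00000000, weight = 0.
  m = 1000 → c = 01101110, weight = 5.
  m = 0100 → c = 01111111, weight = 7.
  m = 1100 → c = 00010001, weight = 2.
  m = 0010 → c = 00000101, weight = 2.
  m = 1010 → c = 01101011, weight = 5.
  m = 0110 → c = 01111010, weight = 5.
  m = 1110 → c = 00010100, weight = 2.
  m = 0001 → c = 00110101, weight = 4.
  m = 1001 → c = 01011011, weight = 5.
  m = 0101 → c = 01001010, weight = 3.
  m = 1101 → c = 00100100, weight = 2.
  m = 0011 → c = 00110000, weight = 2.
  m = 1011 → c = 01011110, weight = 5.
  m = 0111 → c = 01001111, weight = 5.
  m = 1111 → c = 00100001, weight = 2.
Tally weights:
  weight 0: 1 codewords.
  weight 2: 6 codewords.
  weight 3: 1 codewords.
  weight 4: 1 codewords.
  weight 5: 6 codewords.
  weight 7: 1 codewords.
Minimum distance d = smallest w > 0 with A_w > 0 = 2.
Sanity: Σ A_w = 16 = 2^4 = 16 ✓.


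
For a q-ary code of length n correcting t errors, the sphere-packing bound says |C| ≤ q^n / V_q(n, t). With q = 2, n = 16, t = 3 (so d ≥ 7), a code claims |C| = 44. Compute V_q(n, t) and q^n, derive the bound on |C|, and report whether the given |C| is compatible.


V_q(n, t) = 697, q^n = 65536, Hamming bound = 94, |C| = 44 ≤ bound (satisfied).

Step 1: Compute V_q(n, t) = Σ_{j=0}^3 C(n, j) (q−1)^j.
  j = 0: C(16,0)·(1)^0 = 1·1 = 1.
  j = 1: C(16,1)·(1)^1 = 16·1 = 16.
  j = 2: C(16,2)·(1)^2 = 120·1 = 120.
  j = 3: C(16,3)·(1)^3 = 560·1 = 560.
  V_q(n, t) = 1 + 16 + 120 + 560 = 697.
Step 2: q^n = 2^16 = 65536.
Step 3: Hamming bound ⌊q^n / V_q(n,t)⌋ = ⌊65536/697⌋ = 94.
Step 4: Compare |C| = 44 to 94: satisfied.
The claimed |C| lies below the Hamming bound.


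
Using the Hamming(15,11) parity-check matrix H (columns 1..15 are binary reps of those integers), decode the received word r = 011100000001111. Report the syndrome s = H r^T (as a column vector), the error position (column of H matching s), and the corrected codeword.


s = (0, 1, 0, 1)^T, error position = 5, corrected codeword c = 011110000001111

Compute s = H r^T mod 2 one row at a time:
  s_1 = 0 + 0 + 0 + 0 + 1 + 1 + 1 + 1 = 4 ≡ 0 (mod 2).
  s_2 = 1 + 0 + 0 + 0 + 1 + 1 + 1 + 1 = 5 ≡ 1 (mod 2).
  s_3 = 1 + 1 + 0 + 0 + 0 + 0 + 1 + 1 = 4 ≡ 0 (mod 2).
  s_4 = 0 + 1 + 0 + 0 + 0 + 0 + 1 + 1 = 3 ≡ 1 (mod 2).
s = (0, 1, 0, 1)^T — this equals column 5 of H (binary 0101), so error is at position 5.
Correct: flip bit 5 of r = 011100000001111 to get c = 011110000001111.


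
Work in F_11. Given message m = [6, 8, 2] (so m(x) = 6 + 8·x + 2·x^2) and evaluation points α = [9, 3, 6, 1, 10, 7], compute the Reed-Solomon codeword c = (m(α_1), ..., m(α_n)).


c = [9, 4, 5, 5, 0, 6]

Message polynomial: m(x) = 6 + 8·x + 2·x^2 (mod 11).
For each evaluation point α_i, compute m(α_i) mod 11:
  α_1 = 9: Horner steps 2 → 4 → 9, so m(9) = 9.
  α_2 = 3: Horner steps 2 → 3 → 4, so m(3) = 4.
  α_3 = 6: Horner steps 2 → 9 → 5, so m(6) = 5.
  α_4 = 1: Horner steps 2 → 10 → 5, so m(1) = 5.
  α_5 = 10: Horner steps 2 → 6 → 0, so m(10) = 0.
  α_6 = 7: Horner steps 2 → 0 → 6, so m(7) = 6.
Codeword c = [9, 4, 5, 5, 0, 6] ∈ F_11^6.


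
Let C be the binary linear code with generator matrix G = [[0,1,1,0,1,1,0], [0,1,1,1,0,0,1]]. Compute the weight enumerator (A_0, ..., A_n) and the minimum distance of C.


Weight distribution: A_0 = 1, A_4 = 3. Minimum distance d = 4.

Enumerate all 2^2 = 4 messages m ∈ F_2^2.
For each, compute codeword c = mG in F_2^7, then tally its weight.
  m = 00 → c = 0000000, weight = 0.
  m = 10 → c = 0110110, weight = 4.
  m = 01 → c = 0111001, weight = 4.
  m = 11 → c = 0001111, weight = 4.
Tally weights:
  weight 0: 1 codewords.
  weight 4: 3 codewords.
Minimum distance d = smallest w > 0 with A_w > 0 = 4.
Sanity: Σ A_w = 4 = 2^2 = 4 ✓.


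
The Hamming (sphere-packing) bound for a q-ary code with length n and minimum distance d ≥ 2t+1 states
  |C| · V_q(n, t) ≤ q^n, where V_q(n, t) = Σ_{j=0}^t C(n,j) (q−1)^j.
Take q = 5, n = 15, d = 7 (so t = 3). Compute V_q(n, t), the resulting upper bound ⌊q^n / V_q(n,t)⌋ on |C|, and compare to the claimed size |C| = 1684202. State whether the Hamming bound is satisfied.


V_q(n, t) = 30861, q^n = 30517578125, Hamming bound = 988871, |C| = 1684202 > bound (violated).

Step 1: Compute V_q(n, t) = Σ_{j=0}^3 C(n, j) (q−1)^j.
  j = 0: C(15,0)·(4)^0 = 1·1 = 1.
  j = 1: C(15,1)·(4)^1 = 15·4 = 60.
  j = 2: C(15,2)·(4)^2 = 105·16 = 1680.
  j = 3: C(15,3)·(4)^3 = 455·64 = 29120.
  V_q(n, t) = 1 + 60 + 1680 + 29120 = 30861.
Step 2: q^n = 5^15 = 30517578125.
Step 3: Hamming bound ⌊q^n / V_q(n,t)⌋ = ⌊30517578125/30861⌋ = 988871.
Step 4: Compare |C| = 1684202 to 988871: violated.
The claimed |C| lies above the Hamming bound, so no 5-ary code of length 15 with d ≥ 7 can have 1684202 codewords.


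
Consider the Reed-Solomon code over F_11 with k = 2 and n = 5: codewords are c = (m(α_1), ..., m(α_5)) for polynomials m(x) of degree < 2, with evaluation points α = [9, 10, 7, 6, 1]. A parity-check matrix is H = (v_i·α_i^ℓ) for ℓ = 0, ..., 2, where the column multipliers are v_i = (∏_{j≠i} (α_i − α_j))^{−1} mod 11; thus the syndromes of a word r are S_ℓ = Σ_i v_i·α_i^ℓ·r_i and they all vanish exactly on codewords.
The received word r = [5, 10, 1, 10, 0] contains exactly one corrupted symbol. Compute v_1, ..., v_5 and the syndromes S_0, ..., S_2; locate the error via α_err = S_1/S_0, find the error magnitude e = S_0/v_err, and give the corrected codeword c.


S = (4, 7, 4), error at position 2, error magnitude e = 3, c = [5, 7, 1, 10, 0].

Step 1: column multipliers v_i = (∏_{j≠i}(α_i − α_j))^{−1} mod 11.
  i = 1 (α = 9): (9−10)(9−7)(9−6)(9−1) = (−1)·2·3·8 = −48 ≡ 7, so v_1 = 7^{−1} = 8 (mod 11).
  i = 2 (α = 10): (10−9)(10−7)(10−6)(10−1) = 1·3·4·9 = 108 ≡ 9, so v_2 = 9^{−1} = 5 (mod 11).
  i = 3 (α = 7): (7−9)(7−10)(7−6)(7−1) = (−2)·(−3)·1·6 = 36 ≡ 3, so v_3 = 3^{−1} = 4 (mod 11).
  i = 4 (α = 6): (6−9)(6−10)(6−7)(6−1) = (−3)·(−4)·(−1)·5 = −60 ≡ 6, so v_4 = 6^{−1} = 2 (mod 11).
  i = 5 (α = 1): (1−9)(1−10)(1−7)(1−6) = (−8)·(−9)·(−6)·(−5) = 2160 ≡ 4, so v_5 = 4^{−1} = 3 (mod 11).
  v = [8, 5, 4, 2, 3].
Step 2: syndromes of r = [5, 10, 1, 10, 0] (all sums mod 11).
  S_0 = Σ v_i r_i = 8·5 + 5·10 + 4·1 + 2·10 + 3·0 = 114 ≡ 4.
  S_1 = Σ v_i α_i r_i = 8·9·5 + 5·10·10 + 4·7·1 + 2·6·10 + 3·1·0 = 1008 ≡ 7.
  α_i^2 mod 11 = [4, 1, 5, 3, 1].
  S_2 = Σ v_i α_i^2 r_i = 8·4·5 + 5·1·10 + 4·5·1 + 2·3·10 + 3·1·0 = 290 ≡ 4.
  S = (4, 7, 4) ≠ 0, so r is not a codeword (an error is present).
Step 3: locate the error. For a single error e at position i, S_ℓ = v_i·e·α_i^ℓ, so α_err = S_1/S_0.
  S_0^{−1} = 4^{−1} = 3 (mod 11), so α_err = 7·3 = 21 ≡ 10 = α_2. Error position i = 2.
  Consistency check: S_2/S_1 = 4·8 = 32 ≡ 10 = α_err ✓ (single-error assumption holds).
Step 4: error magnitude e = S_0/v_2 = S_0·∏_{j≠2}(α_2 − α_j) = 4·9 = 36 ≡ 3 (mod 11).
Step 5: correct position 2: c_2 = r_2 − e = 10 − 3 ≡ 7 (mod 11). Hence c = [5, 7, 1, 10, 0].
  Check: interpolating c through the α_i gives m(x) = 9 + 2·x (degree < 2) with m(α_i) = c_i for every i, so c is indeed a codeword.


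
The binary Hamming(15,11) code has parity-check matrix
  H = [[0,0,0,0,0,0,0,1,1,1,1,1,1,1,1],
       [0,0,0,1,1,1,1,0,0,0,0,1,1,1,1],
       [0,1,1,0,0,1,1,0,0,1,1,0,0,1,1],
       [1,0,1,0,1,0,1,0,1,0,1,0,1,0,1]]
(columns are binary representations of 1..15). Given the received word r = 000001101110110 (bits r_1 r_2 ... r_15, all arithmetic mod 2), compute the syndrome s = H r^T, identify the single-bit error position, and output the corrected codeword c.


s = (1, 0, 1, 0)^T, error position = 10, corrected codeword c = 000001101010110

Compute s = H r^T mod 2 one row at a time:
  s_1 = 0 + 1 + 1 + 1 + 0 + 1 + 1 + 0 = 5 ≡ 1 (mod 2).
  s_2 = 0 + 0 + 1 + 1 + 0 + 1 + 1 + 0 = 4 ≡ 0 (mod 2).
  s_3 = 0 + 0 + 1 + 1 + 1 + 1 + 1 + 0 = 5 ≡ 1 (mod 2).
  s_4 = 0 + 0 + 0 + 1 + 1 + 1 + 1 + 0 = 4 ≡ 0 (mod 2).
s = (1, 0, 1, 0)^T — this equals column 10 of H (binary 1010), so error is at position 10.
Correct: flip bit 10 of r = 000001101110110 to get c = 000001101010110.


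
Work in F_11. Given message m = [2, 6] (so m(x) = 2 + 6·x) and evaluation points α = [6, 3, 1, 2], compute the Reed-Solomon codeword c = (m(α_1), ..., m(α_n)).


c = [5, 9, 8, 3]

Message polynomial: m(x) = 2 + 6·x (mod 11).
For each evaluation point α_i, compute m(α_i) mod 11:
  α_1 = 6: Horner steps 6 → 5, so m(6) = 5.
  α_2 = 3: Horner steps 6 → 9, so m(3) = 9.
  α_3 = 1: Horner steps 6 → 8, so m(1) = 8.
  α_4 = 2: Horner steps 6 → 3, so m(2) = 3.
Codeword c = [5, 9, 8, 3] ∈ F_11^4.


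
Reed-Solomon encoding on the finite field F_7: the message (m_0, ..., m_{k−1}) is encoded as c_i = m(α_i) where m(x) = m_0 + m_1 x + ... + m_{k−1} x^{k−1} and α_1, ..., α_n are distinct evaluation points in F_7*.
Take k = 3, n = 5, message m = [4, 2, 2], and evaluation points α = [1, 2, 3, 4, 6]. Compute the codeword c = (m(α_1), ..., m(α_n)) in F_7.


c = [1, 2, 0, 2, 4]

Message polynomial: m(x) = 4 + 2·x + 2·x^2 (mod 7).
For each evaluation point α_i, compute m(α_i) mod 7:
  α_1 = 1: Horner steps 2 → 4 → 1, so m(1) = 1.
  α_2 = 2: Horner steps 2 → 6 → 2, so m(2) = 2.
  α_3 = 3: Horner steps 2 → 1 → 0, so m(3) = 0.
  α_4 = 4: Horner steps 2 → 3 → 2, so m(4) = 2.
  α_5 = 6: Horner steps 2 → 0 → 4, so m(6) = 4.
Codeword c = [1, 2, 0, 2, 4] ∈ F_7^5.


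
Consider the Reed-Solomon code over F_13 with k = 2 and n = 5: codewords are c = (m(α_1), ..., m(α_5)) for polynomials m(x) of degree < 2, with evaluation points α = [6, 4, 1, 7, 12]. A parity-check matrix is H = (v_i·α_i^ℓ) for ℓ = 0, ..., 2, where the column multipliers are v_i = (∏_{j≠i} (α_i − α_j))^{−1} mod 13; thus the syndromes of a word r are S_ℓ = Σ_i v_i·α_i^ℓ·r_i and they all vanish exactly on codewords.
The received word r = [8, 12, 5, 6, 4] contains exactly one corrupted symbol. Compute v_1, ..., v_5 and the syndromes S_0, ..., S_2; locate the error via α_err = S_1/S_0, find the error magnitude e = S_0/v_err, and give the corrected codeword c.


S = (8, 5, 8), error at position 5, error magnitude e = 8, c = [8, 12, 5, 6, 9].

Step 1: column multipliers v_i = (∏_{j≠i}(α_i − α_j))^{−1} mod 13.
  i = 1 (α = 6): (6−4)(6−1)(6−7)(6−12) = 2·5·(−1)·(−6) = 60 ≡ 8, so v_1 = 8^{−1} = 5 (mod 13).
  i = 2 (α = 4): (4−6)(4−1)(4−7)(4−12) = (−2)·3·(−3)·(−8) = −144 ≡ 12, so v_2 = 12^{−1} = 12 (mod 13).
  i = 3 (α = 1): (1−6)(1−4)(1−7)(1−12) = (−5)·(−3)·(−6)·(−11) = 990 ≡ 2, so v_3 = 2^{−1} = 7 (mod 13).
  i = 4 (α = 7): (7−6)(7−4)(7−1)(7−12) = 1·3·6·(−5) = −90 ≡ 1, so v_4 = 1^{−1} = 1 (mod 13).
  i = 5 (α = 12): (12−6)(12−4)(12−1)(12−7) = 6·8·11·5 = 2640 ≡ 1, so v_5 = 1^{−1} = 1 (mod 13).
  v = [5, 12, 7, 1, 1].
Step 2: syndromes of r = [8, 12, 5, 6, 4] (all sums mod 13).
  S_0 = Σ v_i r_i = 5·8 + 12·12 + 7·5 + 1·6 + 1·4 = 229 ≡ 8.
  S_1 = Σ v_i α_i r_i = 5·6·8 + 12·4·12 + 7·1·5 + 1·7·6 + 1·12·4 = 941 ≡ 5.
  α_i^2 mod 13 = [10, 3, 1, 10, 1].
  S_2 = Σ v_i α_i^2 r_i = 5·10·8 + 12·3·12 + 7·1·5 + 1·10·6 + 1·1·4 = 931 ≡ 8.
  S = (8, 5, 8) ≠ 0, so r is not a codeword (an error is present).
Step 3: locate the error. For a single error e at position i, S_ℓ = v_i·e·α_i^ℓ, so α_err = S_1/S_0.
  S_0^{−1} = 8^{−1} = 5 (mod 13), so α_err = 5·5 = 25 ≡ 12 = α_5. Error position i = 5.
  Consistency check: S_2/S_1 = 8·8 = 64 ≡ 12 = α_err ✓ (single-error assumption holds).
Step 4: error magnitude e = S_0/v_5 = S_0·∏_{j≠5}(α_5 − α_j) = 8·1 = 8 ≡ 8 (mod 13).
Step 5: correct position 5: c_5 = r_5 − e = 4 − 8 ≡ 9 (mod 13). Hence c = [8, 12, 5, 6, 9].
  Check: interpolating c through the α_i gives m(x) = 7 + 11·x (degree < 2) with m(α_i) = c_i for every i, so c is indeed a codeword.


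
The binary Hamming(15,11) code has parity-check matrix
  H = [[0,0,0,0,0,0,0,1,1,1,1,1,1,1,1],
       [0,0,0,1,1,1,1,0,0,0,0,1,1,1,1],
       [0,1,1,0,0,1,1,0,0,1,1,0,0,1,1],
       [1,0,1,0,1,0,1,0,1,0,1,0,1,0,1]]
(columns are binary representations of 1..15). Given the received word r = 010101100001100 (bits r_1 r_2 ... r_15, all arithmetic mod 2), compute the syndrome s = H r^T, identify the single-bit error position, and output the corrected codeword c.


s = (0, 1, 1, 0)^T, error position = 6, corrected codeword c = 010100100001100

Compute s = H r^T mod 2 one row at a time:
  s_1 = 0 + 0 + 0 + 0 + 1 + 1 + 0 + 0 = 2 ≡ 0 (mod 2).
  s_2 = 1 + 0 + 1 + 1 + 1 + 1 + 0 + 0 = 5 ≡ 1 (mod 2).
  s_3 = 1 + 0 + 1 + 1 + 0 + 0 + 0 + 0 = 3 ≡ 1 (mod 2).
  s_4 = 0 + 0 + 0 + 1 + 0 + 0 + 1 + 0 = 2 ≡ 0 (mod 2).
s = (0, 1, 1, 0)^T — this equals column 6 of H (binary 0110), so error is at position 6.
Correct: flip bit 6 of r = 010101100001100 to get c = 010100100001100.


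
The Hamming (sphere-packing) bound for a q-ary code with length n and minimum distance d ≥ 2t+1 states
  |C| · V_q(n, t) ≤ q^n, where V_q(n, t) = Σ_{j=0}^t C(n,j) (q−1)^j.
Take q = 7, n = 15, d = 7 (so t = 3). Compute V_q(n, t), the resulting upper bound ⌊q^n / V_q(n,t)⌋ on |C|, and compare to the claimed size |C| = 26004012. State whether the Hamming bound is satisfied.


V_q(n, t) = 102151, q^n = 4747561509943, Hamming bound = 46475918, |C| = 26004012 ≤ bound (satisfied).

Step 1: Compute V_q(n, t) = Σ_{j=0}^3 C(n, j) (q−1)^j.
  j = 0: C(15,0)·(6)^0 = 1·1 = 1.
  j = 1: C(15,1)·(6)^1 = 15·6 = 90.
  j = 2: C(15,2)·(6)^2 = 105·36 = 3780.
  j = 3: C(15,3)·(6)^3 = 455·216 = 98280.
  V_q(n, t) = 1 + 90 + 3780 + 98280 = 102151.
Step 2: q^n = 7^15 = 4747561509943.
Step 3: Hamming bound ⌊q^n / V_q(n,t)⌋ = ⌊4747561509943/102151⌋ = 46475918.
Step 4: Compare |C| = 26004012 to 46475918: satisfied.
The claimed |C| lies below the Hamming bound.


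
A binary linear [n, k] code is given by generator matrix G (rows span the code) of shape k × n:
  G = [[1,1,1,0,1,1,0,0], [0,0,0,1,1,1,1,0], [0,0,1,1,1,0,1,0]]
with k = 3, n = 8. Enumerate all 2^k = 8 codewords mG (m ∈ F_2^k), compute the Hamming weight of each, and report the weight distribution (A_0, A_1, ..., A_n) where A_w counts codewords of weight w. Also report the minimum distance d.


Weight distribution: A_0 = 1, A_2 = 1, A_3 = 1, A_4 = 2, A_5 = 3. Minimum distance d = 2.

Enumerate all 2^3 = 8 messages m ∈ F_2^3.
For each, compute codeword c = mG in F_2^8, then tally its weight.
  m = 000 → c = 00000000, weight = 0.
  m = 100 → c = 11101100, weight = 5.
  m = 010 → c = 00011110, weight = 4.
  m = 110 → c = 11110010, weight = 5.
  m = 001 → c = 00111010, weight = 4.
  m = 101 → c = 11010110, weight = 5.
  m = 011 → c = 00100100, weight = 2.
  m = 111 → c = 11001000, weight = 3.
Tally weights:
  weight 0: 1 codewords.
  weight 2: 1 codewords.
  weight 3: 1 codewords.
  weight 4: 2 codewords.
  weight 5: 3 codewords.
Minimum distance d = smallest w > 0 with A_w > 0 = 2.
Sanity: Σ A_w = 8 = 2^3 = 8 ✓.
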